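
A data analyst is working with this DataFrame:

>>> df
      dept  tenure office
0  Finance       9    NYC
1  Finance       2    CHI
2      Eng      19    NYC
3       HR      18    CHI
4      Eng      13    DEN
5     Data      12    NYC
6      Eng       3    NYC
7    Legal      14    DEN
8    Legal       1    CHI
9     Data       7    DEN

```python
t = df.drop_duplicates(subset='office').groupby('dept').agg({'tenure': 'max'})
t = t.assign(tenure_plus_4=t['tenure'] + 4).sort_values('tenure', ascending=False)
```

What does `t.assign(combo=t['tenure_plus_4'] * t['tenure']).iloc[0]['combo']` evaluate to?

221

drop duplicate office (keep=first):
      dept  tenure office
0  Finance       9    NYC
1  Finance       2    CHI
4      Eng      13    DEN
group by dept, max of tenure:
         tenure
dept           
Eng          13
Finance       9
add column tenure_plus_4 = t['tenure'] + 4:
         tenure  tenure_plus_4
dept                          
Eng          13             17
Finance       9             13
sort by tenure descending:
         tenure  tenure_plus_4
dept                          
Eng          13             17
Finance       9             13
add column combo = t['tenure_plus_4'] * t['tenure']:
         tenure  tenure_plus_4  combo
dept                                 
Eng          13             17    221
Finance       9             13    117
The value at position 0, column 'combo' is 221.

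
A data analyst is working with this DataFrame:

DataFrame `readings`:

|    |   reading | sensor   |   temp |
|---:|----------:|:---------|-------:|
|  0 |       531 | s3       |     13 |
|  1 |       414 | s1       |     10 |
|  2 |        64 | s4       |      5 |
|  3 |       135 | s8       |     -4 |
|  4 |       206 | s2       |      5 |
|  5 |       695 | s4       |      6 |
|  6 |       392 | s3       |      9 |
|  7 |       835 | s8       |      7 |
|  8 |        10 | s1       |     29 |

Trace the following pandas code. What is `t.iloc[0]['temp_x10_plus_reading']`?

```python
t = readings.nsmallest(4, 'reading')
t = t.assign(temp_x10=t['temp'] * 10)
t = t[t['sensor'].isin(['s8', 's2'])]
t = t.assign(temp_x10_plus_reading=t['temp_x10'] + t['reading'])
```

95

take 4 rows with smallest reading:
   reading sensor  temp
8       10     s1    29
2       64     s4     5
3      135     s8    -4
4      206     s2     5
add column temp_x10 = t['temp'] * 10:
   reading sensor  temp  temp_x10
8       10     s1    29       290
2       64     s4     5        50
3      135     s8    -4       -40
4      206     s2     5        50
filter rows where sensor in ['s8', 's2']:
   reading sensor  temp  temp_x10
3      135     s8    -4       -40
4      206     s2     5        50
add column temp_x10_plus_reading = t['temp_x10'] + t['reading']:
   reading sensor  temp  temp_x10  temp_x10_plus_reading
3      135     s8    -4       -40                     95
4      206     s2     5        50                    256
So iloc[0]['temp_x10_plus_reading'] = 95.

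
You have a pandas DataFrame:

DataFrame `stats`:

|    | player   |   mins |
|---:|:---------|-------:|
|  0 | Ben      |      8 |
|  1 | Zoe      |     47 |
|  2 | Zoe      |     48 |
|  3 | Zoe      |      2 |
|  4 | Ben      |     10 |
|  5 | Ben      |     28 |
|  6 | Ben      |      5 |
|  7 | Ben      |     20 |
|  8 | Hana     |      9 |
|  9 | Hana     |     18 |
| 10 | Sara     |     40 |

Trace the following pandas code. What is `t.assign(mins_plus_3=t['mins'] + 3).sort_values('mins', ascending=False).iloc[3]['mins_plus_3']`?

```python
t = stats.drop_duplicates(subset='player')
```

drop duplicate player (keep=first):
   player  mins
0     Ben     8
1     Zoe    47
8    Hana     9
10   Sara    40
add column mins_plus_3 = t['mins'] + 3:
   player  mins  mins_plus_3
0     Ben     8           11
1     Zoe    47           50
8    Hana     9           12
10   Sara    40           43
sort by mins descending:
   player  mins  mins_plus_3
1     Zoe    47           50
10   Sara    40           43
8    Hana     9           12
0     Ben     8           11
The value at position 3, column 'mins_plus_3' is 11.

11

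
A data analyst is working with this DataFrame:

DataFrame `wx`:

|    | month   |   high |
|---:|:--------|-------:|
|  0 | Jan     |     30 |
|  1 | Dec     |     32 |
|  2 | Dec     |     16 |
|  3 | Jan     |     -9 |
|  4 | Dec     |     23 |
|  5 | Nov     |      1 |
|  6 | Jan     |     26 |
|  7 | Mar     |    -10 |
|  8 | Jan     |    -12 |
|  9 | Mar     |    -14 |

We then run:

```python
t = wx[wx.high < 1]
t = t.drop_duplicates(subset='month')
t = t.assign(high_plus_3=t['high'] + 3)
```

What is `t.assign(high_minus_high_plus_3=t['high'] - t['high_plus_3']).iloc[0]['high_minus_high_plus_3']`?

-3

filter rows where high < 1:
  month  high
3   Jan    -9
7   Mar   -10
8   Jan   -12
9   Mar   -14
drop duplicate month (keep=first):
  month  high
3   Jan    -9
7   Mar   -10
add column high_plus_3 = t['high'] + 3:
  month  high  high_plus_3
3   Jan    -9           -6
7   Mar   -10           -7
add column high_minus_high_plus_3 = t['high'] - t['high_plus_3']:
  month  high  high_plus_3  high_minus_high_plus_3
3   Jan    -9           -6                      -3
7   Mar   -10           -7                      -3
The value at position 0, column 'high_minus_high_plus_3' is -3.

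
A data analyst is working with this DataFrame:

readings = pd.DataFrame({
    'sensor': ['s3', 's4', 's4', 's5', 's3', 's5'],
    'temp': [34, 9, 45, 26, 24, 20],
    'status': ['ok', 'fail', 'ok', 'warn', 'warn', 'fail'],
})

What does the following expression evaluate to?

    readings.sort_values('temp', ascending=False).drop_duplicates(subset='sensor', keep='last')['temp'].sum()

sort by temp descending:
  sensor  temp status
2     s4    45     ok
0     s3    34     ok
3     s5    26   warn
4     s3    24   warn
5     s5    20   fail
1     s4     9   fail
drop duplicate sensor (keep=last):
  sensor  temp status
4     s3    24   warn
5     s5    20   fail
1     s4     9   fail
Finally, sum of column 'temp' = 53.

53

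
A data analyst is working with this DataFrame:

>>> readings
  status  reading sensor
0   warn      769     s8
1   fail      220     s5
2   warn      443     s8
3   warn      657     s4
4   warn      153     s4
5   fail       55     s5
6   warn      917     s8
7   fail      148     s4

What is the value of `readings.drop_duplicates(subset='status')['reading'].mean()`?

drop duplicate status (keep=first):
  status  reading sensor
0   warn      769     s8
1   fail      220     s5
Hence 494.5.

494.5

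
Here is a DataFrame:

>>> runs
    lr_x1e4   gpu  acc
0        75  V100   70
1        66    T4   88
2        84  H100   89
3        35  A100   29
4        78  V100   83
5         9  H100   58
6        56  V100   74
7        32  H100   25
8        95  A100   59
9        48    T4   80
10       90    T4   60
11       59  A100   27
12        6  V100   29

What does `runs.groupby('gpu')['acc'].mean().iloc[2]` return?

76.0

group by gpu, mean of acc:
gpu
A100    38.333333
H100    57.333333
T4      76.000000
V100    64.000000
Name: acc, dtype: float64
Reading off the value at position 2, we get 76.0.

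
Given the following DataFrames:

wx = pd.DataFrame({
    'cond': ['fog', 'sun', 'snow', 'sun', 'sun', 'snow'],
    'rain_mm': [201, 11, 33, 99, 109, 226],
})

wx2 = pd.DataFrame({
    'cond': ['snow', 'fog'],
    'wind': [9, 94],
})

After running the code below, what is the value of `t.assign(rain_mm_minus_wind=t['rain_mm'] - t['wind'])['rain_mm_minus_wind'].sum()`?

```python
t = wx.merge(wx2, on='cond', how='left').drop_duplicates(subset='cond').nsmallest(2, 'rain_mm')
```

24.0

merge on 'cond' (how='left') → 6 rows:
   cond  rain_mm  wind
0   fog      201  94.0
1   sun       11   NaN
2  snow       33   9.0
3   sun       99   NaN
4   sun      109   NaN
5  snow      226   9.0
drop duplicate cond (keep=first):
   cond  rain_mm  wind
0   fog      201  94.0
1   sun       11   NaN
2  snow       33   9.0
take 2 rows with smallest rain_mm:
   cond  rain_mm  wind
1   sun       11   NaN
2  snow       33   9.0
add column rain_mm_minus_wind = t['rain_mm'] - t['wind']:
   cond  rain_mm  wind  rain_mm_minus_wind
1   sun       11   NaN                 NaN
2  snow       33   9.0                24.0
So sum() = 24.0.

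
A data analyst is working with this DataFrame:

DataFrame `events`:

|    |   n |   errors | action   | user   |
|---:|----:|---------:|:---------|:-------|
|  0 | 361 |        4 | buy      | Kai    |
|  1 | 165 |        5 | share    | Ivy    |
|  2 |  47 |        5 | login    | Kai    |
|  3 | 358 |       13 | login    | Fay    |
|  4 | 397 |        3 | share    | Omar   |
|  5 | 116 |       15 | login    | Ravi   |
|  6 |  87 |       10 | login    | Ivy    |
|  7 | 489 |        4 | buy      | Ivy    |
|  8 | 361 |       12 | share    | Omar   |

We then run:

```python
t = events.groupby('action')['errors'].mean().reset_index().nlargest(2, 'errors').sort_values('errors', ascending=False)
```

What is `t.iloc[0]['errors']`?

10.75

group by action, mean of errors:
action
buy       4.000000
login    10.750000
share     6.666667
Name: errors, dtype: float64
reset_index():
  action     errors
0    buy   4.000000
1  login  10.750000
2  share   6.666667
take 2 rows with largest errors:
  action     errors
1  login  10.750000
2  share   6.666667
sort by errors descending:
  action     errors
1  login  10.750000
2  share   6.666667
Reading off the value at position 0, column 'errors', we get 10.75.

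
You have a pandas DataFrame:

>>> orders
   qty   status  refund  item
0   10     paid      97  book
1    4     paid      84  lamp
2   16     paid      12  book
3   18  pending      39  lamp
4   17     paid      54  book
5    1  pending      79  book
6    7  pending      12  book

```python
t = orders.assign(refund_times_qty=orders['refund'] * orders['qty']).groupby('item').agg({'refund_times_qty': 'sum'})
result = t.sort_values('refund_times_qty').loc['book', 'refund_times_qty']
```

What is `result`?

2243

add column refund_times_qty = orders['refund'] * orders['qty']:
   qty   status  refund  item  refund_times_qty
0   10     paid      97  book               970
1    4     paid      84  lamp               336
2   16     paid      12  book               192
3   18  pending      39  lamp               702
4   17     paid      54  book               918
5    1  pending      79  book                79
6    7  pending      12  book                84
group by item, sum of refund_times_qty:
      refund_times_qty
item                  
book              2243
lamp              1038
sort by refund_times_qty:
      refund_times_qty
item                  
lamp              1038
book              2243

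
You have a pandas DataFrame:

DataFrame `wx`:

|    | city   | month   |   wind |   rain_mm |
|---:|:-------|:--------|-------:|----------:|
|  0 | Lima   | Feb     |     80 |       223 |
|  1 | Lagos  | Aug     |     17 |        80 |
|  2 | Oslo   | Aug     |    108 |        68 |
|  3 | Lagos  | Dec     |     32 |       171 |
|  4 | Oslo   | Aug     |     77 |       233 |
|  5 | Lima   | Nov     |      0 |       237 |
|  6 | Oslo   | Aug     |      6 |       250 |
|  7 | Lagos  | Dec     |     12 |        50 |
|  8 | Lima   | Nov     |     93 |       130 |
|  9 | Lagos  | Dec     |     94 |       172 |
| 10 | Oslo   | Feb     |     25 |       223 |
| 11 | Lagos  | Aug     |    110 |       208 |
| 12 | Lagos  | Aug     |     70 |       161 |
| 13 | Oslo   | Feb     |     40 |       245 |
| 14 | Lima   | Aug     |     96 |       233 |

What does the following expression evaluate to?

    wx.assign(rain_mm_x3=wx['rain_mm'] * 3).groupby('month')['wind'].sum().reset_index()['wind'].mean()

215.0

add column rain_mm_x3 = wx['rain_mm'] * 3:
     city month  wind  rain_mm  rain_mm_x3
0    Lima   Feb    80      223         669
1   Lagos   Aug    17       80         240
2    Oslo   Aug   108       68         204
3   Lagos   Dec    32      171         513
4    Oslo   Aug    77      233         699
5    Lima   Nov     0      237         711
6    Oslo   Aug     6      250         750
7   Lagos   Dec    12       50         150
8    Lima   Nov    93      130         390
9   Lagos   Dec    94      172         516
10   Oslo   Feb    25      223         669
11  Lagos   Aug   110      208         624
12  Lagos   Aug    70      161         483
13   Oslo   Feb    40      245         735
14   Lima   Aug    96      233         699
group by month, sum of wind:
month
Aug    484
Dec    138
Feb    145
Nov     93
Name: wind, dtype: int64
reset_index():
  month  wind
0   Aug   484
1   Dec   138
2   Feb   145
3   Nov    93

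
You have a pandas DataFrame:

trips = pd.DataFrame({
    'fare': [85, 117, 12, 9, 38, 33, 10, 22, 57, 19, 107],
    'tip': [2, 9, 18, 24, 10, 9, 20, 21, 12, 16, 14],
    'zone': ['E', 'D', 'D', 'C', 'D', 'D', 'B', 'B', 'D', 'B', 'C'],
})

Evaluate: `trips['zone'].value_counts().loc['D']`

5

value_counts of zone:
zone
D    5
B    3
C    2
E    1
Name: count, dtype: int64
value at index 'D' → 5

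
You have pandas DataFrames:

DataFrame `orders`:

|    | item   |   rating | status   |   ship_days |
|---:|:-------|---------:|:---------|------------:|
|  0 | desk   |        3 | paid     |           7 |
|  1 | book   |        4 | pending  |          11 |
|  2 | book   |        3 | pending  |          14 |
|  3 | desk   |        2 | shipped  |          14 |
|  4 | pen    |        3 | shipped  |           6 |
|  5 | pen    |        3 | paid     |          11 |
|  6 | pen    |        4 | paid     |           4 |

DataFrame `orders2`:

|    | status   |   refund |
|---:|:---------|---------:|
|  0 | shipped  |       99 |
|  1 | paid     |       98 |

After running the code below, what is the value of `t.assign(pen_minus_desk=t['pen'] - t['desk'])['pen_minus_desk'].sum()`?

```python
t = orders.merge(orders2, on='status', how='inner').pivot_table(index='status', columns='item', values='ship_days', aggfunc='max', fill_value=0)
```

-4

merge on 'status' (how='inner') → 5 rows:
   item  rating   status  ship_days  refund
0  desk       3     paid          7      98
1  desk       2  shipped         14      99
2   pen       3  shipped          6      99
3   pen       3     paid         11      98
4   pen       4     paid          4      98
pivot: rows=status, cols=item, max(ship_days):
item     desk  pen
status            
paid        7   11
shipped    14    6
add column pen_minus_desk = t['pen'] - t['desk']:
item     desk  pen  pen_minus_desk
status                            
paid        7   11               4
shipped    14    6              -8
Then the sum of column 'pen_minus_desk': -4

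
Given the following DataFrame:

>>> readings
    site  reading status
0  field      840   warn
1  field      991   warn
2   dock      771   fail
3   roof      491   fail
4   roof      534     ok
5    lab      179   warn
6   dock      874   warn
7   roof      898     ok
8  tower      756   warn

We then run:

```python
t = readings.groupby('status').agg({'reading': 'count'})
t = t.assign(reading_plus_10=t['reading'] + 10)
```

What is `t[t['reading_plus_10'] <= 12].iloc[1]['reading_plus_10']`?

12

group by status, count of reading:
        reading
status         
fail          2
ok            2
warn          5
add column reading_plus_10 = t['reading'] + 10:
        reading  reading_plus_10
status                          
fail          2               12
ok            2               12
warn          5               15
filter rows where reading_plus_10 <= 12:
        reading  reading_plus_10
status                          
fail          2               12
ok            2               12
The value at position 1, column 'reading_plus_10' is 12.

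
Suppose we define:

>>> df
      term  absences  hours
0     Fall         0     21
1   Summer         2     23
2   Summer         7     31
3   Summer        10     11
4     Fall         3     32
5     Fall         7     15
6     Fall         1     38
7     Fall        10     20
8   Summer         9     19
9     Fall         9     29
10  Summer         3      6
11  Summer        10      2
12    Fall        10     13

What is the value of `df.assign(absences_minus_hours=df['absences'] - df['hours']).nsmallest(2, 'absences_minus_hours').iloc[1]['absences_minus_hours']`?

add column absences_minus_hours = df['absences'] - df['hours']:
      term  absences  hours  absences_minus_hours
0     Fall         0     21                   -21
1   Summer         2     23                   -21
2   Summer         7     31                   -24
3   Summer        10     11                    -1
4     Fall         3     32                   -29
5     Fall         7     15                    -8
6     Fall         1     38                   -37
7     Fall        10     20                   -10
8   Summer         9     19                   -10
9     Fall         9     29                   -20
10  Summer         3      6                    -3
11  Summer        10      2                     8
12    Fall        10     13                    -3
take 2 rows with smallest absences_minus_hours:
   term  absences  hours  absences_minus_hours
6  Fall         1     38                   -37
4  Fall         3     32                   -29
Then the value at position 1, column 'absences_minus_hours': -29

-29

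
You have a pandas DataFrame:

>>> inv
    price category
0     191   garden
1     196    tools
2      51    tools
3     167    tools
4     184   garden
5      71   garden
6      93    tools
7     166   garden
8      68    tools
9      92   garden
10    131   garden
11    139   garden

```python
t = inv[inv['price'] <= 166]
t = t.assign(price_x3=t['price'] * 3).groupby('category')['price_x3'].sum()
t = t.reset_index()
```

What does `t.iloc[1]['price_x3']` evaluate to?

filter rows where price <= 166:
    price category
2      51    tools
5      71   garden
6      93    tools
7     166   garden
8      68    tools
9      92   garden
10    131   garden
11    139   garden
add column price_x3 = t['price'] * 3:
    price category  price_x3
2      51    tools       153
5      71   garden       213
6      93    tools       279
7     166   garden       498
8      68    tools       204
9      92   garden       276
10    131   garden       393
11    139   garden       417
group by category, sum of price_x3:
category
garden    1797
tools      636
Name: price_x3, dtype: int64
reset_index():
  category  price_x3
0   garden      1797
1    tools       636
Reading off the value at position 1, column 'price_x3', we get 636.

636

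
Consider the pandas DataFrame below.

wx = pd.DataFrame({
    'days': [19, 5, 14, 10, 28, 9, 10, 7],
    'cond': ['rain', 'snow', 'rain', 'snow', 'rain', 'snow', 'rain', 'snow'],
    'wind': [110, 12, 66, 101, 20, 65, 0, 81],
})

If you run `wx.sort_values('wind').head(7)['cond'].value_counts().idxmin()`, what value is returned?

sort by wind:
   days  cond  wind
6    10  rain     0
1     5  snow    12
4    28  rain    20
5     9  snow    65
2    14  rain    66
7     7  snow    81
3    10  snow   101
0    19  rain   110
take first 7 rows:
   days  cond  wind
6    10  rain     0
1     5  snow    12
4    28  rain    20
5     9  snow    65
2    14  rain    66
7     7  snow    81
3    10  snow   101
value_counts of cond:
cond
snow    4
rain    3
Name: count, dtype: int64
Reading off the label with the smallest value, we get rain.

rain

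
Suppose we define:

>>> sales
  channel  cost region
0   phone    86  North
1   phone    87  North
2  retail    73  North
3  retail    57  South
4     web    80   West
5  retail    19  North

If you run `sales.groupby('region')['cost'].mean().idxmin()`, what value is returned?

group by region, mean of cost:
region
North    66.25
South    57.00
West     80.00
Name: cost, dtype: float64

South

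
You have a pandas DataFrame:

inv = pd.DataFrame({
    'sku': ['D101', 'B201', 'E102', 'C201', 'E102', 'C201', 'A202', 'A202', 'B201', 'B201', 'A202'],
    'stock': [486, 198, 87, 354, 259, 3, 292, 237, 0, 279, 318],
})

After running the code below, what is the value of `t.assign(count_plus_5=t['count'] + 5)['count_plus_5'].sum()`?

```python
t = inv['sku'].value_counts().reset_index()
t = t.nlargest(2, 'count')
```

16

value_counts of sku:
sku
B201    3
A202    3
E102    2
C201    2
D101    1
Name: count, dtype: int64
reset_index():
    sku  count
0  B201      3
1  A202      3
2  E102      2
3  C201      2
4  D101      1
take 2 rows with largest count:
    sku  count
0  B201      3
1  A202      3
add column count_plus_5 = t['count'] + 5:
    sku  count  count_plus_5
0  B201      3             8
1  A202      3             8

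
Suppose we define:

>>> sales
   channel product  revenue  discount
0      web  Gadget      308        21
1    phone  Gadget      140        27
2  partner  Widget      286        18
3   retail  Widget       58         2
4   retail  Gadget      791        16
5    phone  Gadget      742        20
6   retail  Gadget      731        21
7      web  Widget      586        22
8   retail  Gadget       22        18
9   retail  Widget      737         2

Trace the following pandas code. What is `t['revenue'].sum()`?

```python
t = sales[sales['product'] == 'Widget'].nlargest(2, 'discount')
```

filter rows where product == 'Widget':
   channel product  revenue  discount
2  partner  Widget      286        18
3   retail  Widget       58         2
7      web  Widget      586        22
9   retail  Widget      737         2
take 2 rows with largest discount:
   channel product  revenue  discount
7      web  Widget      586        22
2  partner  Widget      286        18
Then the sum of column 'revenue': 872

872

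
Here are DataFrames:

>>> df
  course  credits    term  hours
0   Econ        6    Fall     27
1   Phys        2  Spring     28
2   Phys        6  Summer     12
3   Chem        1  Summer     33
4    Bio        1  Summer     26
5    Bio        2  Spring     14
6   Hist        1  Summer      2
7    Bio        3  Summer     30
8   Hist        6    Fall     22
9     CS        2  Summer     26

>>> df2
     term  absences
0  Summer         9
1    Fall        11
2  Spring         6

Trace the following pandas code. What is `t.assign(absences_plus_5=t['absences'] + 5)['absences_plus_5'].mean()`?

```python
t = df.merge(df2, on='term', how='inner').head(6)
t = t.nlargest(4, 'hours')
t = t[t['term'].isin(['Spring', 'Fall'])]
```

merge on 'term' (how='inner') → 10 rows:
  course  credits    term  hours  absences
0   Econ        6    Fall     27        11
1   Phys        2  Spring     28         6
2   Phys        6  Summer     12         9
3   Chem        1  Summer     33         9
4    Bio        1  Summer     26         9
5    Bio        2  Spring     14         6
6   Hist        1  Summer      2         9
7    Bio        3  Summer     30         9
8   Hist        6    Fall     22        11
9     CS        2  Summer     26         9
take first 6 rows:
  course  credits    term  hours  absences
0   Econ        6    Fall     27        11
1   Phys        2  Spring     28         6
2   Phys        6  Summer     12         9
3   Chem        1  Summer     33         9
4    Bio        1  Summer     26         9
5    Bio        2  Spring     14         6
take 4 rows with largest hours:
  course  credits    term  hours  absences
3   Chem        1  Summer     33         9
1   Phys        2  Spring     28         6
0   Econ        6    Fall     27        11
4    Bio        1  Summer     26         9
filter rows where term in ['Spring', 'Fall']:
  course  credits    term  hours  absences
1   Phys        2  Spring     28         6
0   Econ        6    Fall     27        11
add column absences_plus_5 = t['absences'] + 5:
  course  credits    term  hours  absences  absences_plus_5
1   Phys        2  Spring     28         6               11
0   Econ        6    Fall     27        11               16

13.5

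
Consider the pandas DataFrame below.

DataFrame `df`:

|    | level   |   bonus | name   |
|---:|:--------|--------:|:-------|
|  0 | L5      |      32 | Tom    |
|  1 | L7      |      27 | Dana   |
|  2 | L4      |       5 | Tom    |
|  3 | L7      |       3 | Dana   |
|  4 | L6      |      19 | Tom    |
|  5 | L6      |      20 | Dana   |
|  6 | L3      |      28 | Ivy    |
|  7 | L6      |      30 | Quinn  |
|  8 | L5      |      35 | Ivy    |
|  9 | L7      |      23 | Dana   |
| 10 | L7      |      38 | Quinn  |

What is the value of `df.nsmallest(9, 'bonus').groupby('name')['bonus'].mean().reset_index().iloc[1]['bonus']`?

28.0

take 9 rows with smallest bonus:
  level  bonus   name
3    L7      3   Dana
2    L4      5    Tom
4    L6     19    Tom
5    L6     20   Dana
9    L7     23   Dana
1    L7     27   Dana
6    L3     28    Ivy
7    L6     30  Quinn
0    L5     32    Tom
group by name, mean of bonus:
name
Dana     18.250000
Ivy      28.000000
Quinn    30.000000
Tom      18.666667
Name: bonus, dtype: float64
reset_index():
    name      bonus
0   Dana  18.250000
1    Ivy  28.000000
2  Quinn  30.000000
3    Tom  18.666667
The value at position 1, column 'bonus' is 28.0.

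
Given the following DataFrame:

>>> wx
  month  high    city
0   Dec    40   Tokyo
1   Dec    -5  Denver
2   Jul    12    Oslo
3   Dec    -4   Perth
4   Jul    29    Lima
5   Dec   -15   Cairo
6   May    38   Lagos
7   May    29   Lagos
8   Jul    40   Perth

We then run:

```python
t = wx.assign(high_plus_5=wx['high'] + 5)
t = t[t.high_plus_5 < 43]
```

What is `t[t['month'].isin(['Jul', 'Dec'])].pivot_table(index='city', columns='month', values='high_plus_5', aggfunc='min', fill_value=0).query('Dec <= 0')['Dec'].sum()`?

-10

add column high_plus_5 = wx['high'] + 5:
  month  high    city  high_plus_5
0   Dec    40   Tokyo           45
1   Dec    -5  Denver            0
2   Jul    12    Oslo           17
3   Dec    -4   Perth            1
4   Jul    29    Lima           34
5   Dec   -15   Cairo          -10
6   May    38   Lagos           43
7   May    29   Lagos           34
8   Jul    40   Perth           45
filter rows where high_plus_5 < 43:
  month  high    city  high_plus_5
1   Dec    -5  Denver            0
2   Jul    12    Oslo           17
3   Dec    -4   Perth            1
4   Jul    29    Lima           34
5   Dec   -15   Cairo          -10
7   May    29   Lagos           34
filter rows where month in ['Jul', 'Dec']:
  month  high    city  high_plus_5
1   Dec    -5  Denver            0
2   Jul    12    Oslo           17
3   Dec    -4   Perth            1
4   Jul    29    Lima           34
5   Dec   -15   Cairo          -10
pivot: rows=city, cols=month, min(high_plus_5):
month   Dec  Jul
city            
Cairo   -10    0
Denver    0    0
Lima      0   34
Oslo      0   17
Perth     1    0
filter rows where Dec <= 0:
month   Dec  Jul
city            
Cairo   -10    0
Denver    0    0
Lima      0   34
Oslo      0   17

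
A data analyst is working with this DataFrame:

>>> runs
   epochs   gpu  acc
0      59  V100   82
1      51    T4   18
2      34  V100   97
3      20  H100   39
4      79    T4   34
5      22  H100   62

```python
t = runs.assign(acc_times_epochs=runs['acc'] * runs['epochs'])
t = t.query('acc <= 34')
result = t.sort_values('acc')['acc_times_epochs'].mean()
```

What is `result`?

add column acc_times_epochs = runs['acc'] * runs['epochs']:
   epochs   gpu  acc  acc_times_epochs
0      59  V100   82              4838
1      51    T4   18               918
2      34  V100   97              3298
3      20  H100   39               780
4      79    T4   34              2686
5      22  H100   62              1364
filter rows where acc <= 34:
   epochs gpu  acc  acc_times_epochs
1      51  T4   18               918
4      79  T4   34              2686
sort by acc:
   epochs gpu  acc  acc_times_epochs
1      51  T4   18               918
4      79  T4   34              2686
So mean() = 1802.0.

1802.0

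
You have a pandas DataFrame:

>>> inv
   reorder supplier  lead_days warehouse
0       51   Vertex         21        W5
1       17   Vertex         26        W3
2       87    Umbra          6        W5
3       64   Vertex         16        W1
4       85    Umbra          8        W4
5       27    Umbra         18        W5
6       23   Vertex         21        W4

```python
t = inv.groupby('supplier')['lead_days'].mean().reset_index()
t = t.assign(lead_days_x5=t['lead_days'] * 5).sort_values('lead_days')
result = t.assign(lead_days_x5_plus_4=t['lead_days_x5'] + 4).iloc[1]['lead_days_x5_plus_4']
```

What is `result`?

109.0

group by supplier, mean of lead_days:
supplier
Umbra     10.666667
Vertex    21.000000
Name: lead_days, dtype: float64
reset_index():
  supplier  lead_days
0    Umbra  10.666667
1   Vertex  21.000000
add column lead_days_x5 = t['lead_days'] * 5:
  supplier  lead_days  lead_days_x5
0    Umbra  10.666667     53.333333
1   Vertex  21.000000    105.000000
sort by lead_days:
  supplier  lead_days  lead_days_x5
0    Umbra  10.666667     53.333333
1   Vertex  21.000000    105.000000
add column lead_days_x5_plus_4 = t['lead_days_x5'] + 4:
  supplier  lead_days  lead_days_x5  lead_days_x5_plus_4
0    Umbra  10.666667     53.333333            57.333333
1   Vertex  21.000000    105.000000           109.000000
Finally, value at position 1, column 'lead_days_x5_plus_4' = 109.0.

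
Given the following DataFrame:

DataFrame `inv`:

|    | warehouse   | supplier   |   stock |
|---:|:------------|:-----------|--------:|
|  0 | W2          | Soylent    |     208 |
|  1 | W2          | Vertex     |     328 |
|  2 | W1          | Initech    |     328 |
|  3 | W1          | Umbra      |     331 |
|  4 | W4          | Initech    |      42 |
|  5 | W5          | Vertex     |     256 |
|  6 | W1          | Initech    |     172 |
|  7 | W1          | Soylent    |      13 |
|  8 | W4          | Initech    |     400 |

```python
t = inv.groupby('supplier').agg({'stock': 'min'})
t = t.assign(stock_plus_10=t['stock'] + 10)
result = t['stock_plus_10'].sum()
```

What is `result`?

group by supplier, min of stock:
          stock
supplier       
Initech      42
Soylent      13
Umbra       331
Vertex      256
add column stock_plus_10 = t['stock'] + 10:
          stock  stock_plus_10
supplier                      
Initech      42             52
Soylent      13             23
Umbra       331            341
Vertex      256            266
Taking the sum of column 'stock_plus_10' gives 682.

682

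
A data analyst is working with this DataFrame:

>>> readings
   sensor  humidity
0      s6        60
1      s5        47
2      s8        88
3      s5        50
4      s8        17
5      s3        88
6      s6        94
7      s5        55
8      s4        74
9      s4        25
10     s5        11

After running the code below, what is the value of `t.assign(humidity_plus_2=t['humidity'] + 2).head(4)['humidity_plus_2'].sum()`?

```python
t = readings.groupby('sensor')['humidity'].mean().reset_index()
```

263.25

group by sensor, mean of humidity:
sensor
s3    88.00
s4    49.50
s5    40.75
s6    77.00
s8    52.50
Name: humidity, dtype: float64
reset_index():
  sensor  humidity
0     s3     88.00
1     s4     49.50
2     s5     40.75
3     s6     77.00
4     s8     52.50
add column humidity_plus_2 = t['humidity'] + 2:
  sensor  humidity  humidity_plus_2
0     s3     88.00            90.00
1     s4     49.50            51.50
2     s5     40.75            42.75
3     s6     77.00            79.00
4     s8     52.50            54.50
take first 4 rows:
  sensor  humidity  humidity_plus_2
0     s3     88.00            90.00
1     s4     49.50            51.50
2     s5     40.75            42.75
3     s6     77.00            79.00
So sum() = 263.25.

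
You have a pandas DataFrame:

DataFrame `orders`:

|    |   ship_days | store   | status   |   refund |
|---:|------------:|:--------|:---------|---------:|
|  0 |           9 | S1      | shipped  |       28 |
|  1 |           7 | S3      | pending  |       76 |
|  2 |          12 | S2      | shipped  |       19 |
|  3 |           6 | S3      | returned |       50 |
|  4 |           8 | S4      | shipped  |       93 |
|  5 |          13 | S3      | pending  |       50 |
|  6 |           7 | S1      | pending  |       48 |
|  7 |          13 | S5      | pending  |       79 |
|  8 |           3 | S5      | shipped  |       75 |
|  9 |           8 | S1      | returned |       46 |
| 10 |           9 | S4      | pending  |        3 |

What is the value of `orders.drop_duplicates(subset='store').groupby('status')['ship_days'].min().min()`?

drop duplicate store (keep=first):
   ship_days store   status  refund
0          9    S1  shipped      28
1          7    S3  pending      76
2         12    S2  shipped      19
4          8    S4  shipped      93
7         13    S5  pending      79
group by status, min of ship_days:
status
pending    7
shipped    8
Name: ship_days, dtype: int64
Hence 7.

7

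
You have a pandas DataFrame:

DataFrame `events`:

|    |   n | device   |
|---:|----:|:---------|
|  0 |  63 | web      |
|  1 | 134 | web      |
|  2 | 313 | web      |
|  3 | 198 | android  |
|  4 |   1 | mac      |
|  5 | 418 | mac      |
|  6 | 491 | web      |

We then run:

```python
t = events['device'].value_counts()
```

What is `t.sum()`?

7

value_counts of device:
device
web        4
mac        2
android    1
Name: count, dtype: int64
sum of the resulting series → 7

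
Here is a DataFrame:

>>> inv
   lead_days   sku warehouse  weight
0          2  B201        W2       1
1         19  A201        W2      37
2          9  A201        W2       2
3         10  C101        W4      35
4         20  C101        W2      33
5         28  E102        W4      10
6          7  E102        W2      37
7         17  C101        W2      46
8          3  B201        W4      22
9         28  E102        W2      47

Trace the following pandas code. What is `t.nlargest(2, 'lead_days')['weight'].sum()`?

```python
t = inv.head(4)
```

72

take first 4 rows:
   lead_days   sku warehouse  weight
0          2  B201        W2       1
1         19  A201        W2      37
2          9  A201        W2       2
3         10  C101        W4      35
take 2 rows with largest lead_days:
   lead_days   sku warehouse  weight
1         19  A201        W2      37
3         10  C101        W4      35
So sum() = 72.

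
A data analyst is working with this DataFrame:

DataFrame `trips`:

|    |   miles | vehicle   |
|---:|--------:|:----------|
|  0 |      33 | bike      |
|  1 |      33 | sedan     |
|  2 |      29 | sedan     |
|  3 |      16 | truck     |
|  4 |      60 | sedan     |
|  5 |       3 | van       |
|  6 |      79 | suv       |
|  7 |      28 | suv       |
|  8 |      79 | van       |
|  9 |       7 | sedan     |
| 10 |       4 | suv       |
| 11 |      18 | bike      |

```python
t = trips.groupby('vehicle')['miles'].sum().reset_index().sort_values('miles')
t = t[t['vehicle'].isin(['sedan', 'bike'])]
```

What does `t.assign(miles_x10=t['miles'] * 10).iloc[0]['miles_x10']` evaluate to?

group by vehicle, sum of miles:
vehicle
bike      51
sedan    129
suv      111
truck     16
van       82
Name: miles, dtype: int64
reset_index():
  vehicle  miles
0    bike     51
1   sedan    129
2     suv    111
3   truck     16
4     van     82
sort by miles:
  vehicle  miles
3   truck     16
0    bike     51
4     van     82
2     suv    111
1   sedan    129
filter rows where vehicle in ['sedan', 'bike']:
  vehicle  miles
0    bike     51
1   sedan    129
add column miles_x10 = t['miles'] * 10:
  vehicle  miles  miles_x10
0    bike     51        510
1   sedan    129       1290
Then the value at position 0, column 'miles_x10': 510

510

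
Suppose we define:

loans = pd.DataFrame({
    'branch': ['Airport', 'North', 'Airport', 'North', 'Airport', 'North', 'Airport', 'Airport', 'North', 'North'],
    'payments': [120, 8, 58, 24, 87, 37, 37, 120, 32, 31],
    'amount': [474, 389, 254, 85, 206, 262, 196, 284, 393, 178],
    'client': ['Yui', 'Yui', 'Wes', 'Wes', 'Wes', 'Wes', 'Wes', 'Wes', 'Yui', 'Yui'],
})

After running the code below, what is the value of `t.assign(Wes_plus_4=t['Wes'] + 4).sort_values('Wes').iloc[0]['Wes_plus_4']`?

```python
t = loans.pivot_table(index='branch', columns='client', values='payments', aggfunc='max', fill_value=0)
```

pivot: rows=branch, cols=client, max(payments):
client   Wes  Yui
branch           
Airport  120  120
North     37   32
add column Wes_plus_4 = t['Wes'] + 4:
client   Wes  Yui  Wes_plus_4
branch                       
Airport  120  120         124
North     37   32          41
sort by Wes:
client   Wes  Yui  Wes_plus_4
branch                       
North     37   32          41
Airport  120  120         124
Then the value at position 0, column 'Wes_plus_4': 41

41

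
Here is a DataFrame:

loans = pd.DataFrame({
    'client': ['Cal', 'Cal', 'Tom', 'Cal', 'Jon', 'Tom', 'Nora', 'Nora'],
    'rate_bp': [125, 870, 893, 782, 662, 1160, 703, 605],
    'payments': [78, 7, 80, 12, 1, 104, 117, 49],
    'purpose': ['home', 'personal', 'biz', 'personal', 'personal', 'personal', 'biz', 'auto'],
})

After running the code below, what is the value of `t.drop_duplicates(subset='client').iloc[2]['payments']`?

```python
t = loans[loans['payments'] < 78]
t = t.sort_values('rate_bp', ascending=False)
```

filter rows where payments < 78:
  client  rate_bp  payments   purpose
1    Cal      870         7  personal
3    Cal      782        12  personal
4    Jon      662         1  personal
7   Nora      605        49      auto
sort by rate_bp descending:
  client  rate_bp  payments   purpose
1    Cal      870         7  personal
3    Cal      782        12  personal
4    Jon      662         1  personal
7   Nora      605        49      auto
drop duplicate client (keep=first):
  client  rate_bp  payments   purpose
1    Cal      870         7  personal
4    Jon      662         1  personal
7   Nora      605        49      auto
Reading off the value at position 2, column 'payments', we get 49.

49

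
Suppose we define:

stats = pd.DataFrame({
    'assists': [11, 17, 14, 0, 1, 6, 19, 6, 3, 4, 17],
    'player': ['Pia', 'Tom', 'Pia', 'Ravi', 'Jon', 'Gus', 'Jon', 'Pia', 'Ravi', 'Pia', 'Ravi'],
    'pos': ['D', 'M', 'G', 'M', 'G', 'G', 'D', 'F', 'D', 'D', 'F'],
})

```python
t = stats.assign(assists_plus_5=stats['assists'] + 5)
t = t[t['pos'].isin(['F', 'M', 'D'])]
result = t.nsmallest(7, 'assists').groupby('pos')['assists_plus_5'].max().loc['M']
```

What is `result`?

add column assists_plus_5 = stats['assists'] + 5:
    assists player pos  assists_plus_5
0        11    Pia   D              16
1        17    Tom   M              22
2        14    Pia   G              19
3         0   Ravi   M               5
4         1    Jon   G               6
5         6    Gus   G              11
6        19    Jon   D              24
7         6    Pia   F              11
8         3   Ravi   D               8
9         4    Pia   D               9
10       17   Ravi   F              22
filter rows where pos in ['F', 'M', 'D']:
    assists player pos  assists_plus_5
0        11    Pia   D              16
1        17    Tom   M              22
3         0   Ravi   M               5
6        19    Jon   D              24
7         6    Pia   F              11
8         3   Ravi   D               8
9         4    Pia   D               9
10       17   Ravi   F              22
take 7 rows with smallest assists:
    assists player pos  assists_plus_5
3         0   Ravi   M               5
8         3   Ravi   D               8
9         4    Pia   D               9
7         6    Pia   F              11
0        11    Pia   D              16
1        17    Tom   M              22
10       17   Ravi   F              22
group by pos, max of assists_plus_5:
pos
D    16
F    22
M    22
Name: assists_plus_5, dtype: int64

22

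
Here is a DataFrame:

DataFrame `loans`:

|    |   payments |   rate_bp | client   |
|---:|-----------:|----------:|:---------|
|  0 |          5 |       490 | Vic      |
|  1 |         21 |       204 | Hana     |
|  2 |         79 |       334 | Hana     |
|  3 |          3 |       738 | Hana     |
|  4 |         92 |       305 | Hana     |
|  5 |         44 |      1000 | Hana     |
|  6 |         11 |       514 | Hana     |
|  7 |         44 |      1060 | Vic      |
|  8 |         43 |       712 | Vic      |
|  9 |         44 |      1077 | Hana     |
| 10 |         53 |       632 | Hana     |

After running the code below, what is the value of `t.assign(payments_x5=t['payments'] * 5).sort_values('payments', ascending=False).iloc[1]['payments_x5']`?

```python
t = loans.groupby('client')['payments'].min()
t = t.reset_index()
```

15

group by client, min of payments:
client
Hana    3
Vic     5
Name: payments, dtype: int64
reset_index():
  client  payments
0   Hana         3
1    Vic         5
add column payments_x5 = t['payments'] * 5:
  client  payments  payments_x5
0   Hana         3           15
1    Vic         5           25
sort by payments descending:
  client  payments  payments_x5
1    Vic         5           25
0   Hana         3           15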